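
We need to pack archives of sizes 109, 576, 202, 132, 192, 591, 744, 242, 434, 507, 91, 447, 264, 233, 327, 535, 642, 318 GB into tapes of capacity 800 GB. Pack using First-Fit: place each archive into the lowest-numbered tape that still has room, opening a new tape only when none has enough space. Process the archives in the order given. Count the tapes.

tape 1: place 109 GB, 691 GB left
tape 1: place 576 GB, 115 GB left
tape 2: place 202 GB, 598 GB left
tape 2: place 132 GB, 466 GB left
tape 2: place 192 GB, 274 GB left
tape 3: place 591 GB, 209 GB left
tape 4: place 744 GB, 56 GB left
tape 2: place 242 GB, 32 GB left
tape 5: place 434 GB, 366 GB left
tape 6: place 507 GB, 293 GB left
tape 1: place 91 GB, 24 GB left
tape 7: place 447 GB, 353 GB left
tape 5: place 264 GB, 102 GB left
tape 6: place 233 GB, 60 GB left
tape 7: place 327 GB, 26 GB left
tape 8: place 535 GB, 265 GB left
tape 9: place 642 GB, 158 GB left
tape 10: place 318 GB, 482 GB left

10 tapes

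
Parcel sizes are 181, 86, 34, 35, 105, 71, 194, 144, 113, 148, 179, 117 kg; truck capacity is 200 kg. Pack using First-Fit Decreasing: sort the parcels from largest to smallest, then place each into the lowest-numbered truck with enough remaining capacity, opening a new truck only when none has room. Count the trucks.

8

Sorted descending: 194, 181, 179, 148, 144, 117, 113, 105, 86, 71, 35, 34.
Put 194 kg in truck 1; 6 kg remain.
Put 181 kg in truck 2; 19 kg remain.
Put 179 kg in truck 3; 21 kg remain.
Put 148 kg in truck 4; 52 kg remain.
Put 144 kg in truck 5; 56 kg remain.
Put 117 kg in truck 6; 83 kg remain.
Put 113 kg in truck 7; 87 kg remain.
Put 105 kg in truck 8; 95 kg remain.
Put 86 kg in truck 7; 1 kg remain.
Put 71 kg in truck 6; 12 kg remain.
Put 35 kg in truck 4; 17 kg remain.
Put 34 kg in truck 5; 22 kg remain.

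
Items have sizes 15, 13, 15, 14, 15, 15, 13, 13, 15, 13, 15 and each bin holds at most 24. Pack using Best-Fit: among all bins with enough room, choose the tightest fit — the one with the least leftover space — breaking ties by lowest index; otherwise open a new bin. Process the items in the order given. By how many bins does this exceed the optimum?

Best-Fit: [15] [13] [15] [14] [15] [15] [13] [13] [15] [13] [15] → 11 bins.
11 items exceed 12 (half the capacity), and no two of those can share a bin, so at least 11 bins are needed.
So 11 is already optimal.

0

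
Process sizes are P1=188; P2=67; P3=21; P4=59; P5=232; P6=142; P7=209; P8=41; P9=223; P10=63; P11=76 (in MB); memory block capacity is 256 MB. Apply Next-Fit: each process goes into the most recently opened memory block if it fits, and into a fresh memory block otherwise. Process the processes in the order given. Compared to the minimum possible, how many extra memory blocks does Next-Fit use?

Next-Fit: [188,67] [21,59] [232] [142] [209,41] [223] [63,76] → 7 memory blocks.
Total size 1321 MB; any packing needs at least ⌈1321/256⌉ = 6 memory blocks.
An optimal packing achieves that bound: [232,21] [223] [209,41] [188,67] [142,76] [63,59] → 6 memory blocks.
Excess: 7 − 6 = 1.

1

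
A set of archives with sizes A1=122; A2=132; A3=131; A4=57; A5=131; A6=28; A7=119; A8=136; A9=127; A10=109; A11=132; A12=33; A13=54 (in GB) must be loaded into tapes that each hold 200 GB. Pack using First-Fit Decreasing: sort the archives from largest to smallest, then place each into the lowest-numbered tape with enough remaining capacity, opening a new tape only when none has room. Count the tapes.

Sorted descending: 136, 132, 132, 131, 131, 127, 122, 119, 109, 57, 54, 33, 28.
tape 1: place 136 GB, 64 GB left
tape 2: place 132 GB, 68 GB left
tape 3: place 132 GB, 68 GB left
tape 4: place 131 GB, 69 GB left
tape 5: place 131 GB, 69 GB left
tape 6: place 127 GB, 73 GB left
tape 7: place 122 GB, 78 GB left
tape 8: place 119 GB, 81 GB left
tape 9: place 109 GB, 91 GB left
tape 1: place 57 GB, 7 GB left
tape 2: place 54 GB, 14 GB left
tape 3: place 33 GB, 35 GB left
tape 3: place 28 GB, 7 GB left

9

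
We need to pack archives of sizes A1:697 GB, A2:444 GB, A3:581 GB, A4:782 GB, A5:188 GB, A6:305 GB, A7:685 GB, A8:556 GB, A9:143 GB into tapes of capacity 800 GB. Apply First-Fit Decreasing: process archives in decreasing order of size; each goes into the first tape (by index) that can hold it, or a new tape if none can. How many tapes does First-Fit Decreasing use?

Sorted descending: 782, 697, 685, 581, 556, 444, 305, 188, 143.
782 GB → tape 1 (remaining 18 GB)
697 GB → tape 2 (remaining 103 GB)
685 GB → tape 3 (remaining 115 GB)
581 GB → tape 4 (remaining 219 GB)
556 GB → tape 5 (remaining 244 GB)
444 GB → tape 6 (remaining 356 GB)
305 GB → tape 6 (remaining 51 GB)
188 GB → tape 4 (remaining 31 GB)
143 GB → tape 5 (remaining 101 GB)

6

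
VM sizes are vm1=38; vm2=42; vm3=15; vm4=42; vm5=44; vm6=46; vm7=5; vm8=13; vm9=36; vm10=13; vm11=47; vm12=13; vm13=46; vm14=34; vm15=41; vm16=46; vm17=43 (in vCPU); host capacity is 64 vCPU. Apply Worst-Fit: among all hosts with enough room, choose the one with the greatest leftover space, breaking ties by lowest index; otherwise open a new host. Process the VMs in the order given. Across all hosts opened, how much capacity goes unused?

204

host 1: place vm1 (38 vCPU), 26 vCPU left
host 2: place vm2 (42 vCPU), 22 vCPU left
host 1: place vm3 (15 vCPU), 11 vCPU left
host 3: place vm4 (42 vCPU), 22 vCPU left
host 4: place vm5 (44 vCPU), 20 vCPU left
host 5: place vm6 (46 vCPU), 18 vCPU left
host 2: place vm7 (5 vCPU), 17 vCPU left
host 3: place vm8 (13 vCPU), 9 vCPU left
host 6: place vm9 (36 vCPU), 28 vCPU left
host 6: place vm10 (13 vCPU), 15 vCPU left
host 7: place vm11 (47 vCPU), 17 vCPU left
host 4: place vm12 (13 vCPU), 7 vCPU left
host 8: place vm13 (46 vCPU), 18 vCPU left
host 9: place vm14 (34 vCPU), 30 vCPU left
host 10: place vm15 (41 vCPU), 23 vCPU left
host 11: place vm16 (46 vCPU), 18 vCPU left
host 12: place vm17 (43 vCPU), 21 vCPU left
12 hosts × 64 vCPU = 768 vCPU; used 564 vCPU; unused 204 vCPU.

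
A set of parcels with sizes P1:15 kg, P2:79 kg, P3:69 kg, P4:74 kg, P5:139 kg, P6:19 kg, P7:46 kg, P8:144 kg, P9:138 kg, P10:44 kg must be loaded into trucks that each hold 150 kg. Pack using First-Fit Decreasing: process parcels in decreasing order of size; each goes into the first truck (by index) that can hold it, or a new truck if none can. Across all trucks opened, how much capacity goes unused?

133

Sorted descending: 144, 139, 138, 79, 74, 69, 46, 44, 19, 15.
Put 144 kg in truck 1; 6 kg remain.
Put 139 kg in truck 2; 11 kg remain.
Put 138 kg in truck 3; 12 kg remain.
Put 79 kg in truck 4; 71 kg remain.
Put 74 kg in truck 5; 76 kg remain.
Put 69 kg in truck 4; 2 kg remain.
Put 46 kg in truck 5; 30 kg remain.
Put 44 kg in truck 6; 106 kg remain.
Put 19 kg in truck 5; 11 kg remain.
Put 15 kg in truck 6; 91 kg remain.
6 trucks × 150 kg = 900 kg; used 767 kg; unused 133 kg.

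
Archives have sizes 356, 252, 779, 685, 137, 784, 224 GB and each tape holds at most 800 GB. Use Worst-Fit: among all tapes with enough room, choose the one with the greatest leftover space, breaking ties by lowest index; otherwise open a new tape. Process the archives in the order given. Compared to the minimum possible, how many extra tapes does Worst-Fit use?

Worst-Fit: [356,252,137] [779] [685] [784] [224] → 5 tapes.
Total size 3217 GB; any packing needs at least ⌈3217/800⌉ = 5 tapes.
So 5 is already optimal.

0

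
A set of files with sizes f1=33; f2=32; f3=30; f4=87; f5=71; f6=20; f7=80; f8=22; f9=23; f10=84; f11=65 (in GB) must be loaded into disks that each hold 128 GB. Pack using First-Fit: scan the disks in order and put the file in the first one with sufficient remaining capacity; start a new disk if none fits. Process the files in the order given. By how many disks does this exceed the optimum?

1

First-Fit: [33,32,30,20] [87,22] [71,23] [80] [84] [65] → 6 disks.
Total size 547 GB; any packing needs at least ⌈547/128⌉ = 5 disks.
An optimal packing achieves that bound: [87,33] [84,32] [80,30] [71,23,22] [65,20] → 5 disks.
Excess: 6 − 5 = 1.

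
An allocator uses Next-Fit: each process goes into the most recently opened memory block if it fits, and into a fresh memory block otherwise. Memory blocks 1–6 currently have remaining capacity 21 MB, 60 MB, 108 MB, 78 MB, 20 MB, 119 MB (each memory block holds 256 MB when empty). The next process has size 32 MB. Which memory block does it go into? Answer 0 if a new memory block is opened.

6

Next-Fit only looks at memory block 6, which has 119 MB free.
32 MB fits there.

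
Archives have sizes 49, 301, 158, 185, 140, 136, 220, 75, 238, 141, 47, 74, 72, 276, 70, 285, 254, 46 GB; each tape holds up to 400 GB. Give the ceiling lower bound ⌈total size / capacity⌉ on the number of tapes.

7

Total size = 49 + 301 + 158 + 185 + 140 + 136 + 220 + 75 + 238 + 141 + 47 + 74 + 72 + 276 + 70 + 285 + 254 + 46 = 2767 GB.
⌈2767 / 400⌉ = 7.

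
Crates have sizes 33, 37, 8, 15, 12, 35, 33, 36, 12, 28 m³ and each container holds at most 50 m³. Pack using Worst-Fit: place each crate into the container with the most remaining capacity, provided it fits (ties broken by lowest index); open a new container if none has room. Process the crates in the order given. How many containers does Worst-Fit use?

7

33 m³ → container 1 (remaining 17 m³)
37 m³ → container 2 (remaining 13 m³)
8 m³ → container 1 (remaining 9 m³)
15 m³ → container 3 (remaining 35 m³)
12 m³ → container 3 (remaining 23 m³)
35 m³ → container 4 (remaining 15 m³)
33 m³ → container 5 (remaining 17 m³)
36 m³ → container 6 (remaining 14 m³)
12 m³ → container 3 (remaining 11 m³)
28 m³ → container 7 (remaining 22 m³)
Final containers: [33,8] [37] [15,12,12] [35] [33] [36] [28].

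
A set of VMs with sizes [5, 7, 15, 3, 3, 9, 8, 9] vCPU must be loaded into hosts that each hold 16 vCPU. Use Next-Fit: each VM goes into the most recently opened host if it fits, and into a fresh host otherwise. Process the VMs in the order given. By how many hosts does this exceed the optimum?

1

Next-Fit: [5,7] [15] [3,3,9] [8] [9] → 5 hosts.
Total size 59 vCPU; any packing needs at least ⌈59/16⌉ = 4 hosts.
An optimal packing achieves that bound: [15] [9,7] [9,5] [8,3,3] → 4 hosts.
Excess: 5 − 4 = 1.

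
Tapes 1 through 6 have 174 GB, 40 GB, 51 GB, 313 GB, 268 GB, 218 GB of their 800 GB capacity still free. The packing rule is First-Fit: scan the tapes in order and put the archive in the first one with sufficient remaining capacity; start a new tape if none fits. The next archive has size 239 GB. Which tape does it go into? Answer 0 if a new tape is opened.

4

Tapes with room: tape 4 (313 GB), tape 5 (268 GB).
The first with room is tape 4.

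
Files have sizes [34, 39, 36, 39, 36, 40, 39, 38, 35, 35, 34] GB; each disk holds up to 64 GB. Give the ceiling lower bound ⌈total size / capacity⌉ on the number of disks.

7 disks

Total size = 34 + 39 + 36 + 39 + 36 + 40 + 39 + 38 + 35 + 35 + 34 = 405 GB.
⌈405 / 64⌉ = 7.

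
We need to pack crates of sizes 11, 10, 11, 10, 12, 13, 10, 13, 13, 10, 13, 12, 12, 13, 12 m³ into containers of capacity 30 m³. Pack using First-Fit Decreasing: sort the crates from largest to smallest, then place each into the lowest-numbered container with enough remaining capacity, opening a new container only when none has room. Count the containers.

Sorted descending: 13, 13, 13, 13, 13, 12, 12, 12, 12, 11, 11, 10, 10, 10, 10.
Put 13 m³ in container 1; 17 m³ remain.
Put 13 m³ in container 1; 4 m³ remain.
Put 13 m³ in container 2; 17 m³ remain.
Put 13 m³ in container 2; 4 m³ remain.
Put 13 m³ in container 3; 17 m³ remain.
Put 12 m³ in container 3; 5 m³ remain.
Put 12 m³ in container 4; 18 m³ remain.
Put 12 m³ in container 4; 6 m³ remain.
Put 12 m³ in container 5; 18 m³ remain.
Put 11 m³ in container 5; 7 m³ remain.
Put 11 m³ in container 6; 19 m³ remain.
Put 10 m³ in container 6; 9 m³ remain.
Put 10 m³ in container 7; 20 m³ remain.
Put 10 m³ in container 7; 10 m³ remain.
Put 10 m³ in container 7; 0 m³ remain.
Final containers: [13,13] [13,13] [13,12] [12,12] [12,11] [11,10] [10,10,10].

7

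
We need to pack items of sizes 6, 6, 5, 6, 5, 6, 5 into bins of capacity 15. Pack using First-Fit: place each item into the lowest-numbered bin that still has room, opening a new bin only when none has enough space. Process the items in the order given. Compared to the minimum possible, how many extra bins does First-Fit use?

1

First-Fit: [6,6] [5,6] [5,6] [5] → 4 bins.
Total size 39; any packing needs at least ⌈39/15⌉ = 3 bins.
An optimal packing achieves that bound: [6,6] [6,6] [5,5,5] → 3 bins.
Excess: 4 − 3 = 1.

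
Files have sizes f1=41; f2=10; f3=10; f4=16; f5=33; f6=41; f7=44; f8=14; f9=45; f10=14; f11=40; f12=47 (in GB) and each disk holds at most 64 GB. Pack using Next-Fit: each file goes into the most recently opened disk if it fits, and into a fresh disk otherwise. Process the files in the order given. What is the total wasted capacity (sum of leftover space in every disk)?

f1 (41 GB) → disk 1 (remaining 23 GB)
f2 (10 GB) → disk 1 (remaining 13 GB)
f3 (10 GB) → disk 1 (remaining 3 GB)
f4 (16 GB) → disk 2 (remaining 48 GB)
f5 (33 GB) → disk 2 (remaining 15 GB)
f6 (41 GB) → disk 3 (remaining 23 GB)
f7 (44 GB) → disk 4 (remaining 20 GB)
f8 (14 GB) → disk 4 (remaining 6 GB)
f9 (45 GB) → disk 5 (remaining 19 GB)
f10 (14 GB) → disk 5 (remaining 5 GB)
f11 (40 GB) → disk 6 (remaining 24 GB)
f12 (47 GB) → disk 7 (remaining 17 GB)
7 disks × 64 GB = 448 GB; used 355 GB; unused 93 GB.

93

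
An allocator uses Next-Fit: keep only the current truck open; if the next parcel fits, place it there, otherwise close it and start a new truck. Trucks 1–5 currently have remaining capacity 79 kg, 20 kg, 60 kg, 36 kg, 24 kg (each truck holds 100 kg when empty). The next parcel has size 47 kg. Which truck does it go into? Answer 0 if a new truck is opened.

Next-Fit only looks at truck 5, which has 24 kg free.
47 kg does not fit, so a new truck is opened.

0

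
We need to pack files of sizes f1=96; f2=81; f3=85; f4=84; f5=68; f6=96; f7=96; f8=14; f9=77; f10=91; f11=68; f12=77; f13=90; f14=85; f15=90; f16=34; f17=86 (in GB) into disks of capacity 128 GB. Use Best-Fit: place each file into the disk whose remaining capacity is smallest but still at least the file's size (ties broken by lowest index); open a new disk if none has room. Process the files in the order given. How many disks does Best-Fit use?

Put f1 (96 GB) in disk 1; 32 GB remain.
Put f2 (81 GB) in disk 2; 47 GB remain.
Put f3 (85 GB) in disk 3; 43 GB remain.
Put f4 (84 GB) in disk 4; 44 GB remain.
Put f5 (68 GB) in disk 5; 60 GB remain.
Put f6 (96 GB) in disk 6; 32 GB remain.
Put f7 (96 GB) in disk 7; 32 GB remain.
Put f8 (14 GB) in disk 1; 18 GB remain.
Put f9 (77 GB) in disk 8; 51 GB remain.
Put f10 (91 GB) in disk 9; 37 GB remain.
Put f11 (68 GB) in disk 10; 60 GB remain.
Put f12 (77 GB) in disk 11; 51 GB remain.
Put f13 (90 GB) in disk 12; 38 GB remain.
Put f14 (85 GB) in disk 13; 43 GB remain.
Put f15 (90 GB) in disk 14; 38 GB remain.
Put f16 (34 GB) in disk 9; 3 GB remain.
Put f17 (86 GB) in disk 15; 42 GB remain.
Final disks: [96,14] [81] [85] [84] [68] [96] [96] [77] [91,34] [68] [77] [90] [85] [90] [86].

15 disks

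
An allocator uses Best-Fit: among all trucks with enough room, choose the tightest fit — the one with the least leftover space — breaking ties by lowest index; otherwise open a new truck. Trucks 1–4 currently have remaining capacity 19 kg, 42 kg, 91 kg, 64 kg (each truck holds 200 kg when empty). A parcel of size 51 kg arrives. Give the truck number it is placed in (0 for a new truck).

4

Trucks with room: truck 3 (91 kg), truck 4 (64 kg).
Tightest fit is truck 4 with 64 kg free.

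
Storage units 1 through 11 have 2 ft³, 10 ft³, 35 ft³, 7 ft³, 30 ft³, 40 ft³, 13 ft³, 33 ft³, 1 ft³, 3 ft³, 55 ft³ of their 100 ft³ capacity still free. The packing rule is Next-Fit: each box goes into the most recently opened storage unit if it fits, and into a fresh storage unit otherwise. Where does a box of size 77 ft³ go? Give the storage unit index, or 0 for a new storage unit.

0

Next-Fit only looks at storage unit 11, which has 55 ft³ free.
77 ft³ does not fit, so a new storage unit is opened.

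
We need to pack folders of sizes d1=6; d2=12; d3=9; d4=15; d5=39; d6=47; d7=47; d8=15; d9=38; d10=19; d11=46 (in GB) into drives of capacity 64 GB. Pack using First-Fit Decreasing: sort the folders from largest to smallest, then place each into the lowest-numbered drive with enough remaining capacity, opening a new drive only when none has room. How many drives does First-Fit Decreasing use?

5

Sorted descending: 47, 47, 46, 39, 38, 19, 15, 15, 12, 9, 6.
Put 47 GB in drive 1; 17 GB remain.
Put 47 GB in drive 2; 17 GB remain.
Put 46 GB in drive 3; 18 GB remain.
Put 39 GB in drive 4; 25 GB remain.
Put 38 GB in drive 5; 26 GB remain.
Put 19 GB in drive 4; 6 GB remain.
Put 15 GB in drive 1; 2 GB remain.
Put 15 GB in drive 2; 2 GB remain.
Put 12 GB in drive 3; 6 GB remain.
Put 9 GB in drive 5; 17 GB remain.
Put 6 GB in drive 3; 0 GB remain.
Final drives: [47,15] [47,15] [46,12,6] [39,19] [38,9].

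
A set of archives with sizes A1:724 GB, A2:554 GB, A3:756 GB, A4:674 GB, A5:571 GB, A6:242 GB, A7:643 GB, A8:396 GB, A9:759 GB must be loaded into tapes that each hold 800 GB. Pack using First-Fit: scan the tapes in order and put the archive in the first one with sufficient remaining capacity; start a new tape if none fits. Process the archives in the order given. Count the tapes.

8

tape 1: place A1 (724 GB), 76 GB left
tape 2: place A2 (554 GB), 246 GB left
tape 3: place A3 (756 GB), 44 GB left
tape 4: place A4 (674 GB), 126 GB left
tape 5: place A5 (571 GB), 229 GB left
tape 2: place A6 (242 GB), 4 GB left
tape 6: place A7 (643 GB), 157 GB left
tape 7: place A8 (396 GB), 404 GB left
tape 8: place A9 (759 GB), 41 GB left
Final tapes: [724] [554,242] [756] [674] [571] [643] [396] [759].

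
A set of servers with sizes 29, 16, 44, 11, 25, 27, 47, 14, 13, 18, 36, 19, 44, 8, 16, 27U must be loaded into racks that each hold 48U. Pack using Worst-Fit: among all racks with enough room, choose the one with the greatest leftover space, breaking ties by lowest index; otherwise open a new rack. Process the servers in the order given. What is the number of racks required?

Put 29U in rack 1; 19U remain.
Put 16U in rack 1; 3U remain.
Put 44U in rack 2; 4U remain.
Put 11U in rack 3; 37U remain.
Put 25U in rack 3; 12U remain.
Put 27U in rack 4; 21U remain.
Put 47U in rack 5; 1U remain.
Put 14U in rack 4; 7U remain.
Put 13U in rack 6; 35U remain.
Put 18U in rack 6; 17U remain.
Put 36U in rack 7; 12U remain.
Put 19U in rack 8; 29U remain.
Put 44U in rack 9; 4U remain.
Put 8U in rack 8; 21U remain.
Put 16U in rack 8; 5U remain.
Put 27U in rack 10; 21U remain.
Final racks: [29,16] [44] [11,25] [27,14] [47] [13,18] [36] [19,8,16] [44] [27].

10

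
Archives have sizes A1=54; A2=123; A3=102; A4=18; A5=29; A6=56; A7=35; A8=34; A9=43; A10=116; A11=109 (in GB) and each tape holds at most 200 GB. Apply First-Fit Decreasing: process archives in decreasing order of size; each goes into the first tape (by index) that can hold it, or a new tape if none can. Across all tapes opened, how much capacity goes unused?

81

Sorted descending: 123, 116, 109, 102, 56, 54, 43, 35, 34, 29, 18.
123 GB → tape 1 (remaining 77 GB)
116 GB → tape 2 (remaining 84 GB)
109 GB → tape 3 (remaining 91 GB)
102 GB → tape 4 (remaining 98 GB)
56 GB → tape 1 (remaining 21 GB)
54 GB → tape 2 (remaining 30 GB)
43 GB → tape 3 (remaining 48 GB)
35 GB → tape 3 (remaining 13 GB)
34 GB → tape 4 (remaining 64 GB)
29 GB → tape 2 (remaining 1 GB)
18 GB → tape 1 (remaining 3 GB)
4 tapes × 200 GB = 800 GB; used 719 GB; unused 81 GB.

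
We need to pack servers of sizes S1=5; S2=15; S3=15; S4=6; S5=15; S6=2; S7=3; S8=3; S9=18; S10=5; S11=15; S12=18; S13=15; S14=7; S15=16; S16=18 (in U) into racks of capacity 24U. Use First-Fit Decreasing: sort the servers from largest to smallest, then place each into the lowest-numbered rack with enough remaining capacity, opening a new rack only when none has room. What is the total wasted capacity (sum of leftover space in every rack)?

40

Sorted descending: 18, 18, 18, 16, 15, 15, 15, 15, 15, 7, 6, 5, 5, 3, 3, 2.
18U → rack 1 (remaining 6U)
18U → rack 2 (remaining 6U)
18U → rack 3 (remaining 6U)
16U → rack 4 (remaining 8U)
15U → rack 5 (remaining 9U)
15U → rack 6 (remaining 9U)
15U → rack 7 (remaining 9U)
15U → rack 8 (remaining 9U)
15U → rack 9 (remaining 9U)
7U → rack 4 (remaining 1U)
6U → rack 1 (remaining 0U)
5U → rack 2 (remaining 1U)
5U → rack 3 (remaining 1U)
3U → rack 5 (remaining 6U)
3U → rack 5 (remaining 3U)
2U → rack 5 (remaining 1U)
9 racks × 24U = 216U; used 176U; unused 40U.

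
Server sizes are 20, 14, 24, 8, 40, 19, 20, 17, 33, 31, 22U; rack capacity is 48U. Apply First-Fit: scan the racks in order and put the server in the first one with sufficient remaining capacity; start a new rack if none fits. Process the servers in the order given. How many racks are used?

7

Put 20U in rack 1; 28U remain.
Put 14U in rack 1; 14U remain.
Put 24U in rack 2; 24U remain.
Put 8U in rack 1; 6U remain.
Put 40U in rack 3; 8U remain.
Put 19U in rack 2; 5U remain.
Put 20U in rack 4; 28U remain.
Put 17U in rack 4; 11U remain.
Put 33U in rack 5; 15U remain.
Put 31U in rack 6; 17U remain.
Put 22U in rack 7; 26U remain.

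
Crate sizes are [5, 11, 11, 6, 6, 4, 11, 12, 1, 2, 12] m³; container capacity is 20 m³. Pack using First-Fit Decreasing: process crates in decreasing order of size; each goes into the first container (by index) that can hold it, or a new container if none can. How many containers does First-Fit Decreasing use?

Sorted descending: 12, 12, 11, 11, 11, 6, 6, 5, 4, 2, 1.
Put 12 m³ in container 1; 8 m³ remain.
Put 12 m³ in container 2; 8 m³ remain.
Put 11 m³ in container 3; 9 m³ remain.
Put 11 m³ in container 4; 9 m³ remain.
Put 11 m³ in container 5; 9 m³ remain.
Put 6 m³ in container 1; 2 m³ remain.
Put 6 m³ in container 2; 2 m³ remain.
Put 5 m³ in container 3; 4 m³ remain.
Put 4 m³ in container 3; 0 m³ remain.
Put 2 m³ in container 1; 0 m³ remain.
Put 1 m³ in container 2; 1 m³ remain.
Final containers: [12,6,2] [12,6,1] [11,5,4] [11] [11].

5 containers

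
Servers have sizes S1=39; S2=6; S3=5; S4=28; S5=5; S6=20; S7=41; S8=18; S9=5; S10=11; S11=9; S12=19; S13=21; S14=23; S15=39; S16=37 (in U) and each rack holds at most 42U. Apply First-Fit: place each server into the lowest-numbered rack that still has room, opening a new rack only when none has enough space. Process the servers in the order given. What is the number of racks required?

Put S1 (39U) in rack 1; 3U remain.
Put S2 (6U) in rack 2; 36U remain.
Put S3 (5U) in rack 2; 31U remain.
Put S4 (28U) in rack 2; 3U remain.
Put S5 (5U) in rack 3; 37U remain.
Put S6 (20U) in rack 3; 17U remain.
Put S7 (41U) in rack 4; 1U remain.
Put S8 (18U) in rack 5; 24U remain.
Put S9 (5U) in rack 3; 12U remain.
Put S10 (11U) in rack 3; 1U remain.
Put S11 (9U) in rack 5; 15U remain.
Put S12 (19U) in rack 6; 23U remain.
Put S13 (21U) in rack 6; 2U remain.
Put S14 (23U) in rack 7; 19U remain.
Put S15 (39U) in rack 8; 3U remain.
Put S16 (37U) in rack 9; 5U remain.

9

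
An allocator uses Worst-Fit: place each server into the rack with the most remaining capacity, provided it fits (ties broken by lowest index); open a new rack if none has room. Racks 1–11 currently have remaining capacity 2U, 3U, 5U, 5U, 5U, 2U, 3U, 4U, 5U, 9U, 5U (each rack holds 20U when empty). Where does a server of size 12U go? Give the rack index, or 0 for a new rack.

0

No rack has ≥ 12U free, so a new rack is opened.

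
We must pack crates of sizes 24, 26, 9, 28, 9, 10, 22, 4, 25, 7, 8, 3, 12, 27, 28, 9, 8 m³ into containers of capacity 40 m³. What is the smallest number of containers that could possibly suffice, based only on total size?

Total size = 24 + 26 + 9 + 28 + 9 + 10 + 22 + 4 + 25 + 7 + 8 + 3 + 12 + 27 + 28 + 9 + 8 = 259 m³.
⌈259 / 40⌉ = 7.

7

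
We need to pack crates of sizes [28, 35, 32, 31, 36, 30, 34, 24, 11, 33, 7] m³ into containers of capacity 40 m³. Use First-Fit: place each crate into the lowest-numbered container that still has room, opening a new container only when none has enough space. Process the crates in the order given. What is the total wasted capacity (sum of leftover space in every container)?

28 m³ → container 1 (remaining 12 m³)
35 m³ → container 2 (remaining 5 m³)
32 m³ → container 3 (remaining 8 m³)
31 m³ → container 4 (remaining 9 m³)
36 m³ → container 5 (remaining 4 m³)
30 m³ → container 6 (remaining 10 m³)
34 m³ → container 7 (remaining 6 m³)
24 m³ → container 8 (remaining 16 m³)
11 m³ → container 1 (remaining 1 m³)
33 m³ → container 9 (remaining 7 m³)
7 m³ → container 3 (remaining 1 m³)
9 containers × 40 m³ = 360 m³; used 301 m³; unused 59 m³.

59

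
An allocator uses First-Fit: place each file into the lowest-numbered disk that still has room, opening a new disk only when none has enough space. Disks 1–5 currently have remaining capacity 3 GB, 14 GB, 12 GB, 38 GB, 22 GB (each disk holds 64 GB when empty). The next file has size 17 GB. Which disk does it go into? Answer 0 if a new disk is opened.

Disks with room: disk 4 (38 GB), disk 5 (22 GB).
The first with room is disk 4.

4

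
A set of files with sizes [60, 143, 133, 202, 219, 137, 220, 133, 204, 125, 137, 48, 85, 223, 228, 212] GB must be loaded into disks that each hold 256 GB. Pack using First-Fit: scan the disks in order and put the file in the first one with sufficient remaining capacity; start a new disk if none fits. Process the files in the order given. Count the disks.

Put 60 GB in disk 1; 196 GB remain.
Put 143 GB in disk 1; 53 GB remain.
Put 133 GB in disk 2; 123 GB remain.
Put 202 GB in disk 3; 54 GB remain.
Put 219 GB in disk 4; 37 GB remain.
Put 137 GB in disk 5; 119 GB remain.
Put 220 GB in disk 6; 36 GB remain.
Put 133 GB in disk 7; 123 GB remain.
Put 204 GB in disk 8; 52 GB remain.
Put 125 GB in disk 9; 131 GB remain.
Put 137 GB in disk 10; 119 GB remain.
Put 48 GB in disk 1; 5 GB remain.
Put 85 GB in disk 2; 38 GB remain.
Put 223 GB in disk 11; 33 GB remain.
Put 228 GB in disk 12; 28 GB remain.
Put 212 GB in disk 13; 44 GB remain.
Final disks: [60,143,48] [133,85] [202] [219] [137] [220] [133] [204] [125] [137] [223] [228] [212].

13 disks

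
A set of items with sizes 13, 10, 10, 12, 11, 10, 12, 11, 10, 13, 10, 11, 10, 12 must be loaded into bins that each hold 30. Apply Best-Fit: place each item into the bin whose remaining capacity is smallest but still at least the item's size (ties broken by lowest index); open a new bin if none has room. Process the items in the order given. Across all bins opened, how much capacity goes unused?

55

bin 1: place 13, 17 left
bin 1: place 10, 7 left
bin 2: place 10, 20 left
bin 2: place 12, 8 left
bin 3: place 11, 19 left
bin 3: place 10, 9 left
bin 4: place 12, 18 left
bin 4: place 11, 7 left
bin 5: place 10, 20 left
bin 5: place 13, 7 left
bin 6: place 10, 20 left
bin 6: place 11, 9 left
bin 7: place 10, 20 left
bin 7: place 12, 8 left
7 bins × 30 = 210; used 155; unused 55.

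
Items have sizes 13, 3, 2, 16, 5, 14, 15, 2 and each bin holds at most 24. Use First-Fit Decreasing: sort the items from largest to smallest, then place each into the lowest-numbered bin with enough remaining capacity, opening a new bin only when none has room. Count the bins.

4

Sorted descending: 16, 15, 14, 13, 5, 3, 2, 2.
Put 16 in bin 1; 8 remain.
Put 15 in bin 2; 9 remain.
Put 14 in bin 3; 10 remain.
Put 13 in bin 4; 11 remain.
Put 5 in bin 1; 3 remain.
Put 3 in bin 1; 0 remain.
Put 2 in bin 2; 7 remain.
Put 2 in bin 2; 5 remain.
Final bins: [16,5,3] [15,2,2] [14] [13].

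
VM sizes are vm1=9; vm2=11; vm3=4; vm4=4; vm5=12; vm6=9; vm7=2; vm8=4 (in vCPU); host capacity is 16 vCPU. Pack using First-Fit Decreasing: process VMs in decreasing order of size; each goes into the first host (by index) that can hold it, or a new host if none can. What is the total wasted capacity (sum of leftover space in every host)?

9

Sorted descending: 12, 11, 9, 9, 4, 4, 4, 2.
host 1: place 12 vCPU, 4 vCPU left
host 2: place 11 vCPU, 5 vCPU left
host 3: place 9 vCPU, 7 vCPU left
host 4: place 9 vCPU, 7 vCPU left
host 1: place 4 vCPU, 0 vCPU left
host 2: place 4 vCPU, 1 vCPU left
host 3: place 4 vCPU, 3 vCPU left
host 3: place 2 vCPU, 1 vCPU left
4 hosts × 16 vCPU = 64 vCPU; used 55 vCPU; unused 9 vCPU.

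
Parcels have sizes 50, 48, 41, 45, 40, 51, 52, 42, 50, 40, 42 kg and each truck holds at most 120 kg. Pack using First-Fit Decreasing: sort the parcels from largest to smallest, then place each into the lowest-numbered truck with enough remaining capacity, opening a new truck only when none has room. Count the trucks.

Sorted descending: 52, 51, 50, 50, 48, 45, 42, 42, 41, 40, 40.
52 kg → truck 1 (remaining 68 kg)
51 kg → truck 1 (remaining 17 kg)
50 kg → truck 2 (remaining 70 kg)
50 kg → truck 2 (remaining 20 kg)
48 kg → truck 3 (remaining 72 kg)
45 kg → truck 3 (remaining 27 kg)
42 kg → truck 4 (remaining 78 kg)
42 kg → truck 4 (remaining 36 kg)
41 kg → truck 5 (remaining 79 kg)
40 kg → truck 5 (remaining 39 kg)
40 kg → truck 6 (remaining 80 kg)
Final trucks: [52,51] [50,50] [48,45] [42,42] [41,40] [40].

6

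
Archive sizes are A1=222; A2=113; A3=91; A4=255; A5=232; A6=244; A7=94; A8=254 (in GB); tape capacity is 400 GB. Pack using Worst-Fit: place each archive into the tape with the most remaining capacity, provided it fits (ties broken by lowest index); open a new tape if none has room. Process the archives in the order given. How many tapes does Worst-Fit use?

5 tapes

Put A1 (222 GB) in tape 1; 178 GB remain.
Put A2 (113 GB) in tape 1; 65 GB remain.
Put A3 (91 GB) in tape 2; 309 GB remain.
Put A4 (255 GB) in tape 2; 54 GB remain.
Put A5 (232 GB) in tape 3; 168 GB remain.
Put A6 (244 GB) in tape 4; 156 GB remain.
Put A7 (94 GB) in tape 3; 74 GB remain.
Put A8 (254 GB) in tape 5; 146 GB remain.
Final tapes: [222,113] [91,255] [232,94] [244] [254].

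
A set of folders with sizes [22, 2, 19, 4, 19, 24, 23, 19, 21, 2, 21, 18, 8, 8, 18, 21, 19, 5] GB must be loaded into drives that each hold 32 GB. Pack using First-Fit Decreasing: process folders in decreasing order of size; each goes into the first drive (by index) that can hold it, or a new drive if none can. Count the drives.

12

Sorted descending: 24, 23, 22, 21, 21, 21, 19, 19, 19, 19, 18, 18, 8, 8, 5, 4, 2, 2.
Put 24 GB in drive 1; 8 GB remain.
Put 23 GB in drive 2; 9 GB remain.
Put 22 GB in drive 3; 10 GB remain.
Put 21 GB in drive 4; 11 GB remain.
Put 21 GB in drive 5; 11 GB remain.
Put 21 GB in drive 6; 11 GB remain.
Put 19 GB in drive 7; 13 GB remain.
Put 19 GB in drive 8; 13 GB remain.
Put 19 GB in drive 9; 13 GB remain.
Put 19 GB in drive 10; 13 GB remain.
Put 18 GB in drive 11; 14 GB remain.
Put 18 GB in drive 12; 14 GB remain.
Put 8 GB in drive 1; 0 GB remain.
Put 8 GB in drive 2; 1 GB remain.
Put 5 GB in drive 3; 5 GB remain.
Put 4 GB in drive 3; 1 GB remain.
Put 2 GB in drive 4; 9 GB remain.
Put 2 GB in drive 4; 7 GB remain.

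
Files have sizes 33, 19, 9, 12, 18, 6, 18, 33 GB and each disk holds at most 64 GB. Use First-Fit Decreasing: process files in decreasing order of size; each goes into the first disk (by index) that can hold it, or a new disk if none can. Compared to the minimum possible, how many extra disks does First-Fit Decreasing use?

0

First-Fit Decreasing: [33,19,12] [33,18,9] [18,6] → 3 disks.
Total size 148 GB; any packing needs at least ⌈148/64⌉ = 3 disks.
So 3 is already optimal.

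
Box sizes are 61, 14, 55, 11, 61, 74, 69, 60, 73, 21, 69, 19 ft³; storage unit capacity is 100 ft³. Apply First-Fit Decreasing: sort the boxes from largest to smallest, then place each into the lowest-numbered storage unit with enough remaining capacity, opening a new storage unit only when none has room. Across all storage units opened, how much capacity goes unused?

Sorted descending: 74, 73, 69, 69, 61, 61, 60, 55, 21, 19, 14, 11.
74 ft³ → storage unit 1 (remaining 26 ft³)
73 ft³ → storage unit 2 (remaining 27 ft³)
69 ft³ → storage unit 3 (remaining 31 ft³)
69 ft³ → storage unit 4 (remaining 31 ft³)
61 ft³ → storage unit 5 (remaining 39 ft³)
61 ft³ → storage unit 6 (remaining 39 ft³)
60 ft³ → storage unit 7 (remaining 40 ft³)
55 ft³ → storage unit 8 (remaining 45 ft³)
21 ft³ → storage unit 1 (remaining 5 ft³)
19 ft³ → storage unit 2 (remaining 8 ft³)
14 ft³ → storage unit 3 (remaining 17 ft³)
11 ft³ → storage unit 3 (remaining 6 ft³)
8 storage units × 100 ft³ = 800 ft³; used 587 ft³; unused 213 ft³.

213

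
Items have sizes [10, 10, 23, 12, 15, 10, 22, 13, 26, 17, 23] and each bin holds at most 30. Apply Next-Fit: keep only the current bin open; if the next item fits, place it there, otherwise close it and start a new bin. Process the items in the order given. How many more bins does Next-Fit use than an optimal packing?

2

Next-Fit: [10,10] [23] [12,15] [10] [22] [13] [26] [17] [23] → 9 bins.
Total size 181; any packing needs at least ⌈181/30⌉ = 7 bins.
An optimal packing achieves that bound: [26] [23] [23] [22] [17,13] [15,12] [10,10,10] → 7 bins.
Excess: 9 − 7 = 2.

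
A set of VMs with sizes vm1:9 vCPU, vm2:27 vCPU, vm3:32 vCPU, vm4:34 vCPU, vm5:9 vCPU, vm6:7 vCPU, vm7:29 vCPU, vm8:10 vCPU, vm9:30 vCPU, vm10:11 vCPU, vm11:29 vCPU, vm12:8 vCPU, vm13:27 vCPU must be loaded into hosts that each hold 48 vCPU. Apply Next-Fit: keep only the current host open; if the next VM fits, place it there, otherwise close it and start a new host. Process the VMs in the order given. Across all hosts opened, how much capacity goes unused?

Put vm1 (9 vCPU) in host 1; 39 vCPU remain.
Put vm2 (27 vCPU) in host 1; 12 vCPU remain.
Put vm3 (32 vCPU) in host 2; 16 vCPU remain.
Put vm4 (34 vCPU) in host 3; 14 vCPU remain.
Put vm5 (9 vCPU) in host 3; 5 vCPU remain.
Put vm6 (7 vCPU) in host 4; 41 vCPU remain.
Put vm7 (29 vCPU) in host 4; 12 vCPU remain.
Put vm8 (10 vCPU) in host 4; 2 vCPU remain.
Put vm9 (30 vCPU) in host 5; 18 vCPU remain.
Put vm10 (11 vCPU) in host 5; 7 vCPU remain.
Put vm11 (29 vCPU) in host 6; 19 vCPU remain.
Put vm12 (8 vCPU) in host 6; 11 vCPU remain.
Put vm13 (27 vCPU) in host 7; 21 vCPU remain.
7 hosts × 48 vCPU = 336 vCPU; used 262 vCPU; unused 74 vCPU.

74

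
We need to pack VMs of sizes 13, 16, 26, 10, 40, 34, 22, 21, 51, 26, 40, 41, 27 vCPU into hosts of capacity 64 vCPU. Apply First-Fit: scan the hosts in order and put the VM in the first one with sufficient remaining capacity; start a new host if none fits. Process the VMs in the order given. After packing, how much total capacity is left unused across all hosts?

145

Put 13 vCPU in host 1; 51 vCPU remain.
Put 16 vCPU in host 1; 35 vCPU remain.
Put 26 vCPU in host 1; 9 vCPU remain.
Put 10 vCPU in host 2; 54 vCPU remain.
Put 40 vCPU in host 2; 14 vCPU remain.
Put 34 vCPU in host 3; 30 vCPU remain.
Put 22 vCPU in host 3; 8 vCPU remain.
Put 21 vCPU in host 4; 43 vCPU remain.
Put 51 vCPU in host 5; 13 vCPU remain.
Put 26 vCPU in host 4; 17 vCPU remain.
Put 40 vCPU in host 6; 24 vCPU remain.
Put 41 vCPU in host 7; 23 vCPU remain.
Put 27 vCPU in host 8; 37 vCPU remain.
8 hosts × 64 vCPU = 512 vCPU; used 367 vCPU; unused 145 vCPU.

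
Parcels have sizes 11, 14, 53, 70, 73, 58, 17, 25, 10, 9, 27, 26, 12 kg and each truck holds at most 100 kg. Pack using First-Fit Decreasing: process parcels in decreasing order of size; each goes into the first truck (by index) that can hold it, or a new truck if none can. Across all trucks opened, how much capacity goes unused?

95

Sorted descending: 73, 70, 58, 53, 27, 26, 25, 17, 14, 12, 11, 10, 9.
73 kg → truck 1 (remaining 27 kg)
70 kg → truck 2 (remaining 30 kg)
58 kg → truck 3 (remaining 42 kg)
53 kg → truck 4 (remaining 47 kg)
27 kg → truck 1 (remaining 0 kg)
26 kg → truck 2 (remaining 4 kg)
25 kg → truck 3 (remaining 17 kg)
17 kg → truck 3 (remaining 0 kg)
14 kg → truck 4 (remaining 33 kg)
12 kg → truck 4 (remaining 21 kg)
11 kg → truck 4 (remaining 10 kg)
10 kg → truck 4 (remaining 0 kg)
9 kg → truck 5 (remaining 91 kg)
5 trucks × 100 kg = 500 kg; used 405 kg; unused 95 kg.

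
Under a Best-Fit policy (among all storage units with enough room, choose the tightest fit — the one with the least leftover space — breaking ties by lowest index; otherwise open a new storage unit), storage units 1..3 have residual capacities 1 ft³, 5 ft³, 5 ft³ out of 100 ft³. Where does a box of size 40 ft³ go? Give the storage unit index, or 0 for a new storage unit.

0

No storage unit has ≥ 40 ft³ free, so a new storage unit is opened.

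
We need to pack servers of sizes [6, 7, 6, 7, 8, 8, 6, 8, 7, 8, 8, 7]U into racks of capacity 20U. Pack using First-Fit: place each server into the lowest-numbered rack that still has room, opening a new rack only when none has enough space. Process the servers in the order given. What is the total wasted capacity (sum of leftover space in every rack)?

Put 6U in rack 1; 14U remain.
Put 7U in rack 1; 7U remain.
Put 6U in rack 1; 1U remain.
Put 7U in rack 2; 13U remain.
Put 8U in rack 2; 5U remain.
Put 8U in rack 3; 12U remain.
Put 6U in rack 3; 6U remain.
Put 8U in rack 4; 12U remain.
Put 7U in rack 4; 5U remain.
Put 8U in rack 5; 12U remain.
Put 8U in rack 5; 4U remain.
Put 7U in rack 6; 13U remain.
6 racks × 20U = 120U; used 86U; unused 34U.

34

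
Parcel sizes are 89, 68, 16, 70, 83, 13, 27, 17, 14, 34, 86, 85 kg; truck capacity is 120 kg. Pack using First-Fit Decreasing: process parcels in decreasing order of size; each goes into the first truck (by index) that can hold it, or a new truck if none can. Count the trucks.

Sorted descending: 89, 86, 85, 83, 70, 68, 34, 27, 17, 16, 14, 13.
Put 89 kg in truck 1; 31 kg remain.
Put 86 kg in truck 2; 34 kg remain.
Put 85 kg in truck 3; 35 kg remain.
Put 83 kg in truck 4; 37 kg remain.
Put 70 kg in truck 5; 50 kg remain.
Put 68 kg in truck 6; 52 kg remain.
Put 34 kg in truck 2; 0 kg remain.
Put 27 kg in truck 1; 4 kg remain.
Put 17 kg in truck 3; 18 kg remain.
Put 16 kg in truck 3; 2 kg remain.
Put 14 kg in truck 4; 23 kg remain.
Put 13 kg in truck 4; 10 kg remain.
Final trucks: [89,27] [86,34] [85,17,16] [83,14,13] [70] [68].

6 trucks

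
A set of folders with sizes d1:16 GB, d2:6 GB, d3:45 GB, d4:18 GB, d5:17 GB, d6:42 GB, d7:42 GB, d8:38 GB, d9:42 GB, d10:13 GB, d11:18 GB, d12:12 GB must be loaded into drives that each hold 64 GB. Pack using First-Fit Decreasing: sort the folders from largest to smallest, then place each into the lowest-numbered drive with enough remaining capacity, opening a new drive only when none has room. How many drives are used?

5 drives

Sorted descending: 45, 42, 42, 42, 38, 18, 18, 17, 16, 13, 12, 6.
45 GB → drive 1 (remaining 19 GB)
42 GB → drive 2 (remaining 22 GB)
42 GB → drive 3 (remaining 22 GB)
42 GB → drive 4 (remaining 22 GB)
38 GB → drive 5 (remaining 26 GB)
18 GB → drive 1 (remaining 1 GB)
18 GB → drive 2 (remaining 4 GB)
17 GB → drive 3 (remaining 5 GB)
16 GB → drive 4 (remaining 6 GB)
13 GB → drive 5 (remaining 13 GB)
12 GB → drive 5 (remaining 1 GB)
6 GB → drive 4 (remaining 0 GB)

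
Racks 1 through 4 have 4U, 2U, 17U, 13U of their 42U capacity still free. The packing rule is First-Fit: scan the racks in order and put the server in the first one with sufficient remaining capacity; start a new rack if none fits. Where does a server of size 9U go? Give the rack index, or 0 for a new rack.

3

Racks with room: rack 3 (17U), rack 4 (13U).
The first with room is rack 3.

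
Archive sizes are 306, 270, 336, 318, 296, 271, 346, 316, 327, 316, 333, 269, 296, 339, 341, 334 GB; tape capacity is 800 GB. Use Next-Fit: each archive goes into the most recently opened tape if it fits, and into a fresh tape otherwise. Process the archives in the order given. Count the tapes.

tape 1: place 306 GB, 494 GB left
tape 1: place 270 GB, 224 GB left
tape 2: place 336 GB, 464 GB left
tape 2: place 318 GB, 146 GB left
tape 3: place 296 GB, 504 GB left
tape 3: place 271 GB, 233 GB left
tape 4: place 346 GB, 454 GB left
tape 4: place 316 GB, 138 GB left
tape 5: place 327 GB, 473 GB left
tape 5: place 316 GB, 157 GB left
tape 6: place 333 GB, 467 GB left
tape 6: place 269 GB, 198 GB left
tape 7: place 296 GB, 504 GB left
tape 7: place 339 GB, 165 GB left
tape 8: place 341 GB, 459 GB left
tape 8: place 334 GB, 125 GB left

8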